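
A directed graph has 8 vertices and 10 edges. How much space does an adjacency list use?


Adjacency list: one list head per vertex + one entry per edge
Vertex heads: 8
Edge entries: 10
Total = 8 + 10 = 18


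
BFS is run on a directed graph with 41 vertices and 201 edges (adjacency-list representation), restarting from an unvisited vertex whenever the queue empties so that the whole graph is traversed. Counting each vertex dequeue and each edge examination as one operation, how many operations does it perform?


A full BFS traversal dequeues each vertex exactly once and examines each directed edge exactly once.
V = 41 (vertex processing cost)
E = 201 (edge examination cost)
Total operations proportional to V + E = 41 + 201 = 242


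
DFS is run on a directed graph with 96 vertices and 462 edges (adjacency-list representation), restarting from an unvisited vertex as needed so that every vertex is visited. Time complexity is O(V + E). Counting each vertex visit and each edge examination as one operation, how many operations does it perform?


A full DFS traversal processes each vertex exactly once (push/pop on stack).
Each directed edge is examined once.
V = 96, E = 462
V + E = 558


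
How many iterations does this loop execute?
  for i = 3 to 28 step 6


The loop variable i takes values starting at 3 and increments by 6 each iteration.
Sequence: i = 3, 9, 15, 21, 27
The upper bound 28 is inclusive, so the count is floor((last - first) / step) + 1:
floor((28 - 3) / 6) + 1 = floor(25/6) + 1 = 4 + 1 = 5


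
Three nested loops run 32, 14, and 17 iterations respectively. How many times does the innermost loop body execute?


Loop 1 (outermost): 32 iterations
Loop 2 (middle): 14 iterations per outer
Loop 3 (innermost): 17 iterations per middle
Total = 32 * 14 * 17 = 7616


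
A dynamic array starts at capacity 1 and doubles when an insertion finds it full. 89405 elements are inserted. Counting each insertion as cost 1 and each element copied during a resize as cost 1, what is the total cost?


n = 89405
Insertion costs: 89405
Resizes copy 1, 2, 4, ... up to the largest power of 2 that is <= n-1 = 89404, i.e. 65536.
Copy costs = 1 + 2 + 4 + 8 + 16 + 32 + 64 + 128 + 256 + 512 + 1024 + 2048 + 4096 + 8192 + 16384 + 32768 + 65536 = 131071
Total = 89405 + 131071 = 220476


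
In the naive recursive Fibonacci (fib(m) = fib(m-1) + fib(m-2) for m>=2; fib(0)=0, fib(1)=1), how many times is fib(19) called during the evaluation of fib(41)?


Let N(m) = number of times fib(m) is called while evaluating fib(41).
N(41) = 1 (the initial call).
N(40) = 1 (only fib(41) calls it).
For 1 <= m <= 39: fib(m) is called by fib(m+1) and fib(m+2), so
  N(m) = N(m+1) + N(m+2).
fib(0) is called only by fib(2), so N(0) = N(2).
Walk down from m=41:
  N(41)=1, N(40)=1, N(39)=2, N(38)=3, N(37)=5, N(36)=8, N(35)=13, N(34)=21, N(33)=34, N(32)=55, N(31)=89, N(30)=144, N(29)=233, N(28)=377, N(27)=610, N(26)=987, N(25)=1597, N(24)=2584, N(23)=4181, N(22)=6765, N(21)=10946, N(20)=17711, N(19)=28657
N(19) = 28657


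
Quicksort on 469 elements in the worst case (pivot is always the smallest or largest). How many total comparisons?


In the worst case, each partition step picks the worst pivot:
  Partition 1: 468 comparisons (n-1 elements to compare)
  Partition 2: 467 comparisons
  Partition 3: 466 comparisons
  Partition 4: 465 comparisons
  Partition 5: 464 comparisons
  ...
  Last partition: 0 comparisons
Total = (n-1) + (n-2) + ... + 1 + 0 = n*(n-1)/2
= 469*468/2 = 109746


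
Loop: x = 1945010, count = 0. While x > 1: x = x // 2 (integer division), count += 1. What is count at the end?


The variable x halves each step:
x = 1945010 -> 972505 -> 486252 -> 243126 -> 121563 -> 60781 -> 30390 -> 15195 -> 7597 -> 3798 -> 1899 -> 949 -> 474 -> 237 -> 118 -> 59 -> 29 -> 14 -> 7 -> 3 -> 1
Number of halvings = floor(log2(1945010)) = 20


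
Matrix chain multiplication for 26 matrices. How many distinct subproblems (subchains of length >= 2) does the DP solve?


Subproblems are indexed by (i, j) where i < j.
Number of such pairs = n*(n-1)/2
= 26 * 25 / 2
= 325


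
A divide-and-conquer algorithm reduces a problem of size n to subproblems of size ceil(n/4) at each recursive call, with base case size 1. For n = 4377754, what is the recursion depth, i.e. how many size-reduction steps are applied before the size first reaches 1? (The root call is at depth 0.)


Each step divides the size by 4 (rounding up); after k steps the size is ceil(n/4^k), which equals 1 exactly when 4^k >= n.
So the depth is the smallest k with 4^k >= 4377754, i.e. ceil(log_4(4377754)).
4^11 = 4194304 < 4377754 <= 16777216 = 4^12
Recursion depth = 12


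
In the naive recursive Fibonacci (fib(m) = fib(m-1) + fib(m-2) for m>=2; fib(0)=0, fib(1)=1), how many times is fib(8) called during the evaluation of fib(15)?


Let N(m) = number of times fib(m) is called while evaluating fib(15).
N(15) = 1 (the initial call).
N(14) = 1 (only fib(15) calls it).
For 1 <= m <= 13: fib(m) is called by fib(m+1) and fib(m+2), so
  N(m) = N(m+1) + N(m+2).
fib(0) is called only by fib(2), so N(0) = N(2).
Walk down from m=15:
  N(15)=1, N(14)=1, N(13)=2, N(12)=3, N(11)=5, N(10)=8, N(9)=13, N(8)=21
N(8) = 21


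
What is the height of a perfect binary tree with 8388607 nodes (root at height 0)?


A perfect binary tree with 8388607 nodes:
  8388607 = 2^23 - 1
  Levels: 0, 1, ..., 22
  Height = 22


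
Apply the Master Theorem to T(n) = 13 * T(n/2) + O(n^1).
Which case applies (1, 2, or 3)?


The Master Theorem: T(n) = a*T(n/b) + O(n^c)
  a = 13, b = 2, c = 1
log_b(a) = log_2(13) ~ 3.7
Compare b^c with a: 2^1 = 2 < 13, so c < log_b(a).
Since c < log_b(a), Case 1 applies.
T(n) = O(n^(log_2 13)) ~ O(n^3.7)
Master Theorem case = 1


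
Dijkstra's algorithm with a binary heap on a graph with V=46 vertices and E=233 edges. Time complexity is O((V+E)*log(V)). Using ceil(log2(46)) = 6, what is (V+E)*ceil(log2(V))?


Dijkstra with a binary heap: each vertex is extracted once, each edge may relax once.
Each heap operation costs O(log V).
V + E = 46 + 233 = 279
ceil(log2(46)) = 6 (since 2^5 = 32 < 46 <= 64 = 2^6)
Total heap work = (V+E) * ceil(log2(V)) = 279 * 6 = 1674


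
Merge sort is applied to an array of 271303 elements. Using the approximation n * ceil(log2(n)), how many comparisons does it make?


Merge sort divides the array into halves recursively.
Number of levels = ceil(log2(271303)) = 19
At each level, approximately n = 271303 comparisons are needed for merging.
Total comparisons ~ n * ceil(log2(n)) = 271303 * 19 = 5154757


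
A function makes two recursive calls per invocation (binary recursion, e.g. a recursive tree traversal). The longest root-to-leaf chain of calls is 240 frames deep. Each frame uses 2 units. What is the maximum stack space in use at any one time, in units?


Binary recursion: the two calls run one after the other, so only one root-to-leaf chain of frames is on the stack at a time.
Maximum depth (longest chain) = 240 frames
Each frame = 2 units
Max stack space = 240 * 2 = 480


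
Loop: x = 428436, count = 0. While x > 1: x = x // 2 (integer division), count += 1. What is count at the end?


The variable x halves each step:
x = 428436 -> 214218 -> 107109 -> 53554 -> 26777 -> 13388 -> 6694 -> 3347 -> 1673 -> 836 -> 418 -> 209 -> 104 -> 52 -> 26 -> 13 -> 6 -> 3 -> 1
Number of halvings = floor(log2(428436)) = 18


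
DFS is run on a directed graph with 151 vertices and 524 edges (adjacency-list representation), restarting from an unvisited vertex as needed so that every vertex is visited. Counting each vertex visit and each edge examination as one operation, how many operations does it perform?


A full DFS traversal processes each vertex exactly once (push/pop on stack).
Each directed edge is examined once.
V = 151, E = 524
V + E = 675


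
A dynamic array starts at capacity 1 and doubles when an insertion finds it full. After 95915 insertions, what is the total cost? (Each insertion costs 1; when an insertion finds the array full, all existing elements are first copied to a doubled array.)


Insertion cost: 95915 (one per element)
Resizes occur just before inserting elements 2, 3, 5, 9, ...
Elements copied at each resize: 1 + 2 + 4 + 8 + 16 + 32 + 64 + 128 + 256 + 512 + 1024 + 2048 + 4096 + 8192 + 16384 + 32768 + 65536
Sum of copies = 131071 (geometric series: 2^k - 1)
Total = 95915 + 131071 = 226986


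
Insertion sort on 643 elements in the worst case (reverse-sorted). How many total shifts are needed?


In the worst case (reverse-sorted), each element shifts past all previous:
  Element 1: 1 shifts
  Element 2: 2 shifts
  Element 3: 3 shifts
  Element 4: 4 shifts
  Element 5: 5 shifts
  ...
  Element 642: 642 shifts
Total = 1 + 2 + ... + 642
= 643*(643-1)/2 = 206403


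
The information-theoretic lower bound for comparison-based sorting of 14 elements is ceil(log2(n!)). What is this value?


A binary decision tree of height h has at most 2^h leaves and needs at least n! of them, so h >= ceil(log2(n!)).
Compute 14! as a running product:
  x2 = 2, x3 = 6, x4 = 24, x5 = 120
  x6 = 720, x7 = 5040, x8 = 40320, x9 = 362880
  x10 = 3628800, x11 = 39916800, x12 = 479001600, x13 = 6227020800
  x14 = 87178291200
14! = 87178291200
Bracket between powers of 2:
  2^36 = 68719476736 < 87178291200 <= 137438953472 = 2^37
So ceil(log2(14!)) = 37


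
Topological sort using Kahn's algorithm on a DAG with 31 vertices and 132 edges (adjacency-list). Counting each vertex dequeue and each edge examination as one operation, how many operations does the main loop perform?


Kahn's algorithm:
  1. Compute in-degrees: O(V + E)
  2. Process queue: each vertex dequeued once (O(V))
     each edge examined once (O(E))
Total = V + E = 31 + 132 = 163


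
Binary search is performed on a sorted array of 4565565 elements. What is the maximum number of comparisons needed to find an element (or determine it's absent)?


Binary search halves the search space each comparison:
  Step 1: search space = 4565565 -> 2282782
  Step 2: search space = 2282782 -> 1141391
  Step 3: search space = 1141391 -> 570695
  Step 4: search space = 570695 -> 285347
  Step 5: search space = 285347 -> 142673
  Step 6: search space = 142673 -> 71336
  Step 7: search space = 71336 -> 35668
  Step 8: search space = 35668 -> 17834
  Step 9: search space = 17834 -> 8917
  Step 10: search space = 8917 -> 4458
  Step 11: search space = 4458 -> 2229
  Step 12: search space = 2229 -> 1114
  Step 13: search space = 1114 -> 557
  Step 14: search space = 557 -> 278
  Step 15: search space = 278 -> 139
  Step 16: search space = 139 -> 69
  Step 17: search space = 69 -> 34
  Step 18: search space = 34 -> 17
  Step 19: search space = 17 -> 8
  Step 20: search space = 8 -> 4
  Step 21: search space = 4 -> 2
  Step 22: search space = 2 -> 1
  Step 23: search space = 1 (final check)
Maximum comparisons = floor(log2(4565565)) + 1 = 22 + 1 = 23


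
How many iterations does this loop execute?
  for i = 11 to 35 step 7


The loop variable i takes values starting at 11 and increments by 7 each iteration.
Sequence: i = 11, 18, 25, 32
The upper bound 35 is inclusive, so the count is floor((last - first) / step) + 1:
floor((35 - 11) / 7) + 1 = floor(24/7) + 1 = 3 + 1 = 4


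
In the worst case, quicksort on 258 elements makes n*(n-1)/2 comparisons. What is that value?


Sum of comparisons per partition:
257 + 256 + ... + 1 + 0
= 258 * (258 - 1) / 2
= 258 * 257 / 2
= 33153


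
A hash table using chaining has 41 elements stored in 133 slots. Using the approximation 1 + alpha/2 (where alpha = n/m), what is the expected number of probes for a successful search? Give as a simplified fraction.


Load factor alpha = n/m = 41/133
Expected probes = 1 + alpha/2 = 1 + 41/(2*133)
= 1 + 41/266
= 266/266 + 41/266
= 307/266


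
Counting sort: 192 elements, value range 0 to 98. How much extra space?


n = 192 (output array)
k = 99 (count array for 99 distinct values)
Extra space = 192 + 99 = 291


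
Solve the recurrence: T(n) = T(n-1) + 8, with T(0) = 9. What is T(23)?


Unrolling the recurrence:
T(23) = T(22) + 8
       = T(21) + 8 + 8
       = T(20) + 8*3
       ...
       = T(0) + 8*23
       = 9 + 184 = 193


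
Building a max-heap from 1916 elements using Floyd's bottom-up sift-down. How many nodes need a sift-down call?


In a heap of 1916 elements (0-indexed array):
  Last element index: 1915
  Parent of last element: floor((1915 - 1) / 2) = 957
  Internal nodes: indices 0 to 957
  Count = floor(1916/2) = 958


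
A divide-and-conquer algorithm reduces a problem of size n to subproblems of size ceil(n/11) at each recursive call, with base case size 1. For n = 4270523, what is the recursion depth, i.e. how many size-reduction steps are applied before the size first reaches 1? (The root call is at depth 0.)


Each step divides the size by 11 (rounding up); after k steps the size is ceil(n/11^k), which equals 1 exactly when 11^k >= n.
So the depth is the smallest k with 11^k >= 4270523, i.e. ceil(log_11(4270523)).
11^6 = 1771561 < 4270523 <= 19487171 = 11^7
Recursion depth = 7


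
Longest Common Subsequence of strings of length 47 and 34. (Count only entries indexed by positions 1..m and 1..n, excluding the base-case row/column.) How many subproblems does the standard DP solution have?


DP table indexed by positions in both strings.
First string: 47 positions
Second string: 34 positions
Total = 47 * 34 = 1598


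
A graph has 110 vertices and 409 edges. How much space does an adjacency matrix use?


Adjacency matrix: V x V grid of entries
Space = V^2 = 110^2 = 110 * 110 = 12100


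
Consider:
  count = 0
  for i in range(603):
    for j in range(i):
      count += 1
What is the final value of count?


For each i, the inner loop runs i times:
  i=0: inner runs 0 times
  i=1: inner runs 1 time
  i=2: inner runs 2 times
  i=3: inner runs 3 times
  i=4: inner runs 4 times
  i=5: inner runs 5 times
  i=6: inner runs 6 times
  i=7: inner runs 7 times
  ...
Total = 0 + 1 + 2 + ... + 602 = 603*(603-1)/2 = 181503


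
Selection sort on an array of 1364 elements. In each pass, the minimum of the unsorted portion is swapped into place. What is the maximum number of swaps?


Selection sort performs one swap per pass:
  Pass 1: find min in positions 0 to 1363, swap with position 0
  Pass 2: find min in positions 1 to 1363, swap with position 1
  Pass 3: find min in positions 2 to 1363, swap with position 2
  Pass 4: find min in positions 3 to 1363, swap with position 3
  Pass 5: find min in positions 4 to 1363, swap with position 4
  ... (1358 more passes)
Total passes (and swaps) = n - 1 = 1364 - 1 = 1363


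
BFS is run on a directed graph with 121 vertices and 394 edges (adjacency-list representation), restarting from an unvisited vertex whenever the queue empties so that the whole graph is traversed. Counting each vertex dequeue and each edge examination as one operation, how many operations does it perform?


A full BFS traversal dequeues each vertex exactly once and examines each directed edge exactly once.
V = 121 (vertex processing cost)
E = 394 (edge examination cost)
Total operations proportional to V + E = 121 + 394 = 515


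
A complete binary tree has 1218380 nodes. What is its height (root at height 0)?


In a complete binary tree, level k holds nodes 2^k .. 2^(k+1)-1 (1-indexed).
Height = floor(log2(n)) = floor(log2(1218380)) = 20
Check: 2^20 = 1048576 <= 1218380 < 2097152 = 2^21


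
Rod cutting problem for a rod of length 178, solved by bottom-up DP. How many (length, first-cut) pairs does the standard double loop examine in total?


For each subproblem length i = 1..178, the inner loop considers i possible first cuts.
Total = 1 + 2 + ... + 178
= 178*(178+1)/2
= 178*179/2 = 15931


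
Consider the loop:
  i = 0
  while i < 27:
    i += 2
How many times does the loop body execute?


Starting at i = 0, each iteration adds 2.
Iterations until i >= 27:
  Iteration 1: i = 0 -> i = 2
  Iteration 2: i = 2 -> i = 4
  Iteration 3: i = 4 -> i = 6
  Iteration 4: i = 6 -> i = 8
  Iteration 5: i = 8 -> i = 10
  Iteration 6: i = 10 -> i = 12
  Iteration 7: i = 12 -> i = 14
  Iteration 8: i = 14 -> i = 16
  ... continuing ...
Total iterations = ceil(27/2) = 14


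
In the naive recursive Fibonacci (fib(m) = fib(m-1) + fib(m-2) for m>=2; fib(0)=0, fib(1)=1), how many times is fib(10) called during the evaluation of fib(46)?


Let N(m) = number of times fib(m) is called while evaluating fib(46).
N(46) = 1 (the initial call).
N(45) = 1 (only fib(46) calls it).
For 1 <= m <= 44: fib(m) is called by fib(m+1) and fib(m+2), so
  N(m) = N(m+1) + N(m+2).
fib(0) is called only by fib(2), so N(0) = N(2).
Walk down from m=46:
  N(46)=1, N(45)=1, N(44)=2, N(43)=3, N(42)=5, N(41)=8, N(40)=13, N(39)=21, N(38)=34, N(37)=55, N(36)=89, N(35)=144, N(34)=233, N(33)=377, N(32)=610, N(31)=987, N(30)=1597, N(29)=2584, N(28)=4181, N(27)=6765, N(26)=10946, N(25)=17711, N(24)=28657, N(23)=46368, N(22)=75025, N(21)=121393, N(20)=196418, N(19)=317811, N(18)=514229, N(17)=832040, N(16)=1346269, N(15)=2178309, N(14)=3524578, N(13)=5702887, N(12)=9227465, N(11)=14930352, N(10)=24157817
N(10) = 24157817


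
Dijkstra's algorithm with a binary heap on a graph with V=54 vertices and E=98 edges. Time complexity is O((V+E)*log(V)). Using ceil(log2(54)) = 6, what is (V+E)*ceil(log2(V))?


Dijkstra with a binary heap: each vertex is extracted once, each edge may relax once.
Each heap operation costs O(log V).
V + E = 54 + 98 = 152
ceil(log2(54)) = 6 (since 2^5 = 32 < 54 <= 64 = 2^6)
Total heap work = (V+E) * ceil(log2(V)) = 152 * 6 = 912


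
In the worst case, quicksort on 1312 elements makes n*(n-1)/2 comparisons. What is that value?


Sum of comparisons per partition:
1311 + 1310 + ... + 1 + 0
= 1312 * (1312 - 1) / 2
= 1312 * 1311 / 2
= 860016


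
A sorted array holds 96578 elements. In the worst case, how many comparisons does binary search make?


Halving sequence: 96578 -> 48289 -> 24144 -> 12072 -> 6036 -> 3018 -> 1509 -> 754 -> 377 -> 188 -> 94 -> 47 -> 23 -> 11 -> 5 -> 2 -> 1
Number of halvings = 16
Max comparisons = 16 + 1 = 17


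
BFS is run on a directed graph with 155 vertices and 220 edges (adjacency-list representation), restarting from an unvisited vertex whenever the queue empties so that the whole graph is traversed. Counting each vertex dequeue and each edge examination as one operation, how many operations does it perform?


A full BFS traversal dequeues each vertex exactly once and examines each directed edge exactly once.
V = 155 (vertex processing cost)
E = 220 (edge examination cost)
Total operations proportional to V + E = 155 + 220 = 375


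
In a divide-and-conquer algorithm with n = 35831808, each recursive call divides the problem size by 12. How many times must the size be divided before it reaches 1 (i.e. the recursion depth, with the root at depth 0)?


Number of divisions = log_12(35831808)
Sizes: 35831808 -> 2985984 -> 248832 -> 20736 -> 1728 -> 144 -> 12 -> 1 (7 divisions)
Recursion depth = 7


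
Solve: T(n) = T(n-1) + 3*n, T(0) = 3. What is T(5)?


Expanding the recurrence:
T(5) = T(4) + 3*5
       = T(3) + 3*4 + 3*5
       ...
       = T(0) + 3*(1 + 2 + ... + 5)
       = 3 + 3 * 5*6/2
       = 3 + 3 * 15
       = 3 + 45 = 48


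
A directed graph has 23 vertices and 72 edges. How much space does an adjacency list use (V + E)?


Adjacency list: one list head per vertex + one entry per edge
Vertex heads: 23
Edge entries: 72
Total = 23 + 72 = 95


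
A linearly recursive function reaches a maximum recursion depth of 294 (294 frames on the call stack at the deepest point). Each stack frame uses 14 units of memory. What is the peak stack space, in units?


Maximum recursion depth = 294 frames
Memory per frame = 14 units
Total stack space = depth * frame_size
= 294 * 14 = 4116


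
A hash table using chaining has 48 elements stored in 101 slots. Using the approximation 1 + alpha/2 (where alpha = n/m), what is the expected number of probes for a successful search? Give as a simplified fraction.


Load factor alpha = n/m = 48/101
Expected probes = 1 + alpha/2 = 1 + 48/(2*101)
= 1 + 48/202
= 202/202 + 48/202
= 250/202
Simplify: 125/101


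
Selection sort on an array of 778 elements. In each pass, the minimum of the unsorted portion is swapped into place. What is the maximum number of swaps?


Selection sort performs one swap per pass:
  Pass 1: find min in positions 0 to 777, swap with position 0
  Pass 2: find min in positions 1 to 777, swap with position 1
  Pass 3: find min in positions 2 to 777, swap with position 2
  Pass 4: find min in positions 3 to 777, swap with position 3
  Pass 5: find min in positions 4 to 777, swap with position 4
  ... (772 more passes)
Total passes (and swaps) = n - 1 = 778 - 1 = 777


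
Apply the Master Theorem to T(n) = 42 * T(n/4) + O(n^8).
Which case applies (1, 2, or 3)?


The Master Theorem: T(n) = a*T(n/b) + O(n^c)
  a = 42, b = 4, c = 8
log_b(a) = log_4(42) ~ 2.696
Compare b^c with a: 4^8 = 65536 > 42, so c > log_b(a).
Since c > log_b(a), Case 3 applies.
T(n) = O(n^8)
Master Theorem case = 3


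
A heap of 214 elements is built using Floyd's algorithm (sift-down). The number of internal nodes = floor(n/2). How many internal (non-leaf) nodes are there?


Leaf nodes occupy roughly half the array.
Sift-down is called for each internal node, starting from the last one.
Internal nodes = floor(n/2) = floor(214/2) = 107


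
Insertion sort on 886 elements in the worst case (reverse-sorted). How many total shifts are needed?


In the worst case (reverse-sorted), each element shifts past all previous:
  Element 1: 1 shifts
  Element 2: 2 shifts
  Element 3: 3 shifts
  Element 4: 4 shifts
  Element 5: 5 shifts
  ...
  Element 885: 885 shifts
Total = 1 + 2 + ... + 885
= 886*(886-1)/2 = 392055


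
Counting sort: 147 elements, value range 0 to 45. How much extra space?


n = 147 (output array)
k = 46 (count array for 46 distinct values)
Extra space = 147 + 46 = 193


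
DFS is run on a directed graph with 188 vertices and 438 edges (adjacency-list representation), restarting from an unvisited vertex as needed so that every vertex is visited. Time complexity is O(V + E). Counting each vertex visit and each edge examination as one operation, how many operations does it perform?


A full DFS traversal processes each vertex exactly once (push/pop on stack).
Each directed edge is examined once.
V = 188, E = 438
V + E = 626


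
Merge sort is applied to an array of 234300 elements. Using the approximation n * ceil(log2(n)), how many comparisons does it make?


Merge sort divides the array into halves recursively.
Number of levels = ceil(log2(234300)) = 18
At each level, approximately n = 234300 comparisons are needed for merging.
Total comparisons ~ n * ceil(log2(n)) = 234300 * 18 = 4217400


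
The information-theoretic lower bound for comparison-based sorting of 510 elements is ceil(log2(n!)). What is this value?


A binary decision tree of height h has at most 2^h leaves and needs at least n! of them, so h >= ceil(log2(n!)).
510! is far too large to multiply out, so use Stirling's series:
  ln(n!) ~ n ln n - n + (1/2) ln(2 pi n) + 1/(12n)  (error below 1/(360 n^3), negligible here)
  ln(510) = 6.2344107
  n ln n = 510 * 6.2344107 = 3179.5495
  (1/2) ln(2 pi * 510) = (1/2) ln(3204.4245) = 4.0361
  1/(12*510) = 0.0002
  ln(510!) ~ 3179.5495 - 510 + 4.0361 + 0.0002 = 2673.5858
Convert to base 2: log2(510!) = 2673.5858 / ln 2 = 2673.5858 / 0.69314718 = 3857.1690
ceil(3857.1690) = 3858


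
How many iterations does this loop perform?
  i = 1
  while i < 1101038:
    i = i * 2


The loop variable doubles each iteration:
i = 1 -> 2 -> 4 -> 8 -> 16 -> 32 -> 64 -> 128 -> 256 -> 512 -> 1024 -> 2048 -> 4096 -> 8192 -> 16384 -> 32768 -> 65536 -> 131072 -> 262144 -> 524288 -> 1048576 -> 2097152 (stop, 2097152 >= 1101038)
Number of doublings = ceil(log2(1101038)) = 21


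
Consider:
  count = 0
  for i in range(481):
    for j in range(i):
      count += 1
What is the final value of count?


For each i, the inner loop runs i times:
  i=0: inner runs 0 times
  i=1: inner runs 1 time
  i=2: inner runs 2 times
  i=3: inner runs 3 times
  i=4: inner runs 4 times
  i=5: inner runs 5 times
  i=6: inner runs 6 times
  i=7: inner runs 7 times
  ...
Total = 0 + 1 + 2 + ... + 480 = 481*(481-1)/2 = 115440


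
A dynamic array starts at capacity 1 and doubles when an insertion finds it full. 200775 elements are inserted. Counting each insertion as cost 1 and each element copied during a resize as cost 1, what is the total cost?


n = 200775
Insertion costs: 200775
Resizes copy 1, 2, 4, ... up to the largest power of 2 that is <= n-1 = 200774, i.e. 131072.
Copy costs = 1 + 2 + 4 + 8 + 16 + 32 + 64 + 128 + 256 + 512 + 1024 + 2048 + 4096 + 8192 + 16384 + 32768 + 65536 + 131072 = 262143
Total = 200775 + 262143 = 462918


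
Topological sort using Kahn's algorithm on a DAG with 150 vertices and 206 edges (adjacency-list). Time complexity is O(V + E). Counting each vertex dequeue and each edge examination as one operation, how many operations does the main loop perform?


Kahn's algorithm:
  1. Compute in-degrees: O(V + E)
  2. Process queue: each vertex dequeued once (O(V))
     each edge examined once (O(E))
Total = V + E = 150 + 206 = 356


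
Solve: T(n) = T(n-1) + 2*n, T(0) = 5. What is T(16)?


Expanding the recurrence:
T(16) = T(15) + 2*16
       = T(14) + 2*15 + 2*16
       ...
       = T(0) + 2*(1 + 2 + ... + 16)
       = 5 + 2 * 16*17/2
       = 5 + 2 * 136
       = 5 + 272 = 277


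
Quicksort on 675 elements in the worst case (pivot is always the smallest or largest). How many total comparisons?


In the worst case, each partition step picks the worst pivot:
  Partition 1: 674 comparisons (n-1 elements to compare)
  Partition 2: 673 comparisons
  Partition 3: 672 comparisons
  Partition 4: 671 comparisons
  Partition 5: 670 comparisons
  ...
  Last partition: 0 comparisons
Total = (n-1) + (n-2) + ... + 1 + 0 = n*(n-1)/2
= 675*674/2 = 227475


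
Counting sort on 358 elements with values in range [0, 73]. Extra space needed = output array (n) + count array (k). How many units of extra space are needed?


Output array size: 358 (to store sorted result)
Count array size: 74 (one slot per possible value, range 0 to 73)
Total extra space = 358 + 74 = 432


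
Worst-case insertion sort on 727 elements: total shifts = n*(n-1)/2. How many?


Sum of shifts = 1 + 2 + 3 + ... + 726
= 727 * 726 / 2
= 527802 / 2
= 263901


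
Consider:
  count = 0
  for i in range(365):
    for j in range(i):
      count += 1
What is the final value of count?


For each i, the inner loop runs i times:
  i=0: inner runs 0 times
  i=1: inner runs 1 time
  i=2: inner runs 2 times
  i=3: inner runs 3 times
  i=4: inner runs 4 times
  i=5: inner runs 5 times
  i=6: inner runs 6 times
  i=7: inner runs 7 times
  ...
Total = 0 + 1 + 2 + ... + 364 = 365*(365-1)/2 = 66430


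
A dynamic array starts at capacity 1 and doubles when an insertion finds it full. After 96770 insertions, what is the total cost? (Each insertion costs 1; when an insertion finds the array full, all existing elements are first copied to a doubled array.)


Insertion cost: 96770 (one per element)
Resizes occur just before inserting elements 2, 3, 5, 9, ...
Elements copied at each resize: 1 + 2 + 4 + 8 + 16 + 32 + 64 + 128 + 256 + 512 + 1024 + 2048 + 4096 + 8192 + 16384 + 32768 + 65536
Sum of copies = 131071 (geometric series: 2^k - 1)
Total = 96770 + 131071 = 227841


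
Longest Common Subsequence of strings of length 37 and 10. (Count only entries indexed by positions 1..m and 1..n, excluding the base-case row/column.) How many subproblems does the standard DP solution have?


DP table indexed by positions in both strings.
First string: 37 positions
Second string: 10 positions
Total = 37 * 10 = 370


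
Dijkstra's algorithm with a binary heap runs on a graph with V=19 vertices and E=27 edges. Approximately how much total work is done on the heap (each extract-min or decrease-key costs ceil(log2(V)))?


Dijkstra with a binary heap: each vertex is extracted once, each edge may relax once.
Each heap operation costs O(log V).
V + E = 19 + 27 = 46
ceil(log2(19)) = 5 (since 2^4 = 16 < 19 <= 32 = 2^5)
Total heap work = (V+E) * ceil(log2(V)) = 46 * 5 = 230


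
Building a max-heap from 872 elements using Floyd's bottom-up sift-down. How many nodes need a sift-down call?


In a heap of 872 elements (0-indexed array):
  Last element index: 871
  Parent of last element: floor((871 - 1) / 2) = 435
  Internal nodes: indices 0 to 435
  Count = floor(872/2) = 436


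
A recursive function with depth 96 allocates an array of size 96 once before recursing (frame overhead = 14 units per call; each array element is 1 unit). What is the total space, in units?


Array allocation: 96 units (allocated once)
Stack frames: 96 deep * 14 per frame = 1344 units
Total = 96 + 1344 = 1440


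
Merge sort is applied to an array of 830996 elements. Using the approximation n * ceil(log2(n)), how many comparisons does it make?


Merge sort divides the array into halves recursively.
Number of levels = ceil(log2(830996)) = 20
At each level, approximately n = 830996 comparisons are needed for merging.
Total comparisons ~ n * ceil(log2(n)) = 830996 * 20 = 16619920


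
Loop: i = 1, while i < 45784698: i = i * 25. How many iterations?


i multiplies by 25 each step:
i = 1 -> 25 -> 625 -> 15625 -> 390625 -> 9765625 -> 244140625 (stop)
Iterations = ceil(log_25(45784698)) = 6


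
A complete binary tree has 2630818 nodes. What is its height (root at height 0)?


In a complete binary tree, level k holds nodes 2^k .. 2^(k+1)-1 (1-indexed).
Height = floor(log2(n)) = floor(log2(2630818)) = 21
Check: 2^21 = 2097152 <= 2630818 < 4194304 = 2^22


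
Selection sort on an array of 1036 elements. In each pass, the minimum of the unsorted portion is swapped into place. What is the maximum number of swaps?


Selection sort performs one swap per pass:
  Pass 1: find min in positions 0 to 1035, swap with position 0
  Pass 2: find min in positions 1 to 1035, swap with position 1
  Pass 3: find min in positions 2 to 1035, swap with position 2
  Pass 4: find min in positions 3 to 1035, swap with position 3
  Pass 5: find min in positions 4 to 1035, swap with position 4
  ... (1030 more passes)
Total passes (and swaps) = n - 1 = 1036 - 1 = 1035


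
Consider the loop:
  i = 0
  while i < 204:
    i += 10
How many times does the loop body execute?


Starting at i = 0, each iteration adds 10.
Iterations until i >= 204:
  Iteration 1: i = 0 -> i = 10
  Iteration 2: i = 10 -> i = 20
  Iteration 3: i = 20 -> i = 30
  Iteration 4: i = 30 -> i = 40
  Iteration 5: i = 40 -> i = 50
  Iteration 6: i = 50 -> i = 60
  Iteration 7: i = 60 -> i = 70
  Iteration 8: i = 70 -> i = 80
  ... continuing ...
Total iterations = ceil(204/10) = 21


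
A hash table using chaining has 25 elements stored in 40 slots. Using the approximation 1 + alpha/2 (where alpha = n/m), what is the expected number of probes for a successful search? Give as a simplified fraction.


Load factor alpha = n/m = 25/40
Expected probes = 1 + alpha/2 = 1 + 25/(2*40)
= 1 + 25/80
= 80/80 + 25/80
= 105/80
Simplify: 21/16


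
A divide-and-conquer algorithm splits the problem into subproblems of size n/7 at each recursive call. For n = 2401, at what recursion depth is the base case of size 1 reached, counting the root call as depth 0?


At each depth, the problem size is divided by 7:
  Depth 0: problem size = 2401
  Depth 1: problem size = 343
  Depth 2: problem size = 49
  Depth 3: problem size = 7
  Depth 4: problem size = 1 (base case)
The base case is reached at depth log_7(2401) = 4 (the tree has 5 levels counting depth 0, but the depth asked for is 4).
Recursion depth = 4


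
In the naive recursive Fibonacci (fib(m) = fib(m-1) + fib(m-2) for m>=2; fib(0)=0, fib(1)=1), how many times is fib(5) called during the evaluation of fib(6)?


Let N(m) = number of times fib(m) is called while evaluating fib(6).
N(6) = 1 (the initial call).
N(5) = 1 (only fib(6) calls it).
For 1 <= m <= 4: fib(m) is called by fib(m+1) and fib(m+2), so
  N(m) = N(m+1) + N(m+2).
fib(0) is called only by fib(2), so N(0) = N(2).
Walk down from m=6:
  N(6)=1, N(5)=1
N(5) = 1


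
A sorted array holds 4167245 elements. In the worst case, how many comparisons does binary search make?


Halving sequence: 4167245 -> 2083622 -> 1041811 -> 520905 -> 260452 -> 130226 -> 65113 -> 32556 -> 16278 -> 8139 -> 4069 -> 2034 -> 1017 -> 508 -> 254 -> 127 -> 63 -> 31 -> 15 -> 7 -> 3 -> 1
Number of halvings = 21
Max comparisons = 21 + 1 = 22


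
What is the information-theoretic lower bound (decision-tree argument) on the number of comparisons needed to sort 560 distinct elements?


A binary decision tree of height h has at most 2^h leaves and needs at least n! of them, so h >= ceil(log2(n!)).
560! is far too large to multiply out, so use Stirling's series:
  ln(n!) ~ n ln n - n + (1/2) ln(2 pi n) + 1/(12n)  (error below 1/(360 n^3), negligible here)
  ln(560) = 6.3279368
  n ln n = 560 * 6.3279368 = 3543.6446
  (1/2) ln(2 pi * 560) = (1/2) ln(3518.5838) = 4.0829
  1/(12*560) = 0.0001
  ln(560!) ~ 3543.6446 - 560 + 4.0829 + 0.0001 = 2987.7276
Convert to base 2: log2(560!) = 2987.7276 / ln 2 = 2987.7276 / 0.69314718 = 4310.3798
ceil(4310.3798) = 4311


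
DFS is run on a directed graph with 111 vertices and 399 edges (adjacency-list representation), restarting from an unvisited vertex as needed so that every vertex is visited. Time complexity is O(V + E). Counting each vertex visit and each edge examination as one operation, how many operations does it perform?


A full DFS traversal processes each vertex exactly once (push/pop on stack).
Each directed edge is examined once.
V = 111, E = 399
V + E = 510


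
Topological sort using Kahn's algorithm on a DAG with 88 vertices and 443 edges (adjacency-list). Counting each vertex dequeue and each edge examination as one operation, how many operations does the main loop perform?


Kahn's algorithm:
  1. Compute in-degrees: O(V + E)
  2. Process queue: each vertex dequeued once (O(V))
     each edge examined once (O(E))
Total = V + E = 88 + 443 = 531


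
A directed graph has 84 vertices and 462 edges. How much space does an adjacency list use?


Adjacency list: one list head per vertex + one entry per edge
Vertex heads: 84
Edge entries: 462
Total = 84 + 462 = 546


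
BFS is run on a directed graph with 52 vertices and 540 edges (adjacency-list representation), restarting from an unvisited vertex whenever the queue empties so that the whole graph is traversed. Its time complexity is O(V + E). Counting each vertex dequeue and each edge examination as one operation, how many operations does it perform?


A full BFS traversal dequeues each vertex exactly once and examines each directed edge exactly once.
V = 52 (vertex processing cost)
E = 540 (edge examination cost)
Total operations proportional to V + E = 52 + 540 = 592


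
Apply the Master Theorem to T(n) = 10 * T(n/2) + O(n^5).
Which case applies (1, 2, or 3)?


The Master Theorem: T(n) = a*T(n/b) + O(n^c)
  a = 10, b = 2, c = 5
log_b(a) = log_2(10) ~ 3.322
Compare b^c with a: 2^5 = 32 > 10, so c > log_b(a).
Since c > log_b(a), Case 3 applies.
T(n) = O(n^5)
Master Theorem case = 3


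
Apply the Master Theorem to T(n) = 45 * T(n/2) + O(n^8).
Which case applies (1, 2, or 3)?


The Master Theorem: T(n) = a*T(n/b) + O(n^c)
  a = 45, b = 2, c = 8
log_b(a) = log_2(45) ~ 5.492
Compare b^c with a: 2^8 = 256 > 45, so c > log_b(a).
Since c > log_b(a), Case 3 applies.
T(n) = O(n^8)
Master Theorem case = 3


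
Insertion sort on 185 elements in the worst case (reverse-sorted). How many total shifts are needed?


In the worst case (reverse-sorted), each element shifts past all previous:
  Element 1: 1 shifts
  Element 2: 2 shifts
  Element 3: 3 shifts
  Element 4: 4 shifts
  Element 5: 5 shifts
  ...
  Element 184: 184 shifts
Total = 1 + 2 + ... + 184
= 185*(185-1)/2 = 17020


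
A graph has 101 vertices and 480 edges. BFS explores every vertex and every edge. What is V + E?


A full BFS traversal dequeues each vertex once and examines each edge once.
Vertex visits: 101
Edge visits: 480
V + E = 101 + 480 = 581


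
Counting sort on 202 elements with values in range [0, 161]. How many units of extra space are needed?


Output array size: 202 (to store sorted result)
Count array size: 162 (one slot per possible value, range 0 to 161)
Total extra space = 202 + 162 = 364


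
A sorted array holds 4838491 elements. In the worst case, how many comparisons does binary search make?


Halving sequence: 4838491 -> 2419245 -> 1209622 -> 604811 -> 302405 -> 151202 -> 75601 -> 37800 -> 18900 -> 9450 -> 4725 -> 2362 -> 1181 -> 590 -> 295 -> 147 -> 73 -> 36 -> 18 -> 9 -> 4 -> 2 -> 1
Number of halvings = 22
Max comparisons = 22 + 1 = 23


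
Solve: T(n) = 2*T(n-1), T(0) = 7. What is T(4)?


Unrolling:
T(4) = 2*T(3) = 2^2*T(2) = ... = 2^4*T(0)
= 2^4 * 7
= 16 * 7 = 112


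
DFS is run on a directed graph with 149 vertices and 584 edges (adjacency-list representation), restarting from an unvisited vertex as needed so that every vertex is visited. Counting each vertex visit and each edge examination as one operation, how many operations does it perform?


A full DFS traversal processes each vertex exactly once (push/pop on stack).
Each directed edge is examined once.
V = 149, E = 584
V + E = 733


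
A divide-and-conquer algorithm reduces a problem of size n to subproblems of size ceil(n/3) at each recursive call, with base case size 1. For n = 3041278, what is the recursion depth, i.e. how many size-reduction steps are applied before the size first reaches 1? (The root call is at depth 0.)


Each step divides the size by 3 (rounding up); after k steps the size is ceil(n/3^k), which equals 1 exactly when 3^k >= n.
So the depth is the smallest k with 3^k >= 3041278, i.e. ceil(log_3(3041278)).
3^13 = 1594323 < 3041278 <= 4782969 = 3^14
Recursion depth = 14


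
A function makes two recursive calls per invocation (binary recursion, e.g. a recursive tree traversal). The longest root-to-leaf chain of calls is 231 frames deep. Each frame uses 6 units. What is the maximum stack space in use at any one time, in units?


Binary recursion: the two calls run one after the other, so only one root-to-leaf chain of frames is on the stack at a time.
Maximum depth (longest chain) = 231 frames
Each frame = 6 units
Max stack space = 231 * 6 = 1386


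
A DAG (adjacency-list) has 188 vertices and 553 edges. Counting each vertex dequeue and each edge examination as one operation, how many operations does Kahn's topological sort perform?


V = 188 (vertex processing)
E = 553 (edge processing)
V + E = 188 + 553 = 741


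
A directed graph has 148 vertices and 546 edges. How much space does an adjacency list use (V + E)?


Adjacency list: one list head per vertex + one entry per edge
Vertex heads: 148
Edge entries: 546
Total = 148 + 546 = 694


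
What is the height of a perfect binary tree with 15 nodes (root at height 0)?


A perfect binary tree with 15 nodes:
  15 = 2^4 - 1
  Levels: 0, 1, ..., 3
  Height = 3


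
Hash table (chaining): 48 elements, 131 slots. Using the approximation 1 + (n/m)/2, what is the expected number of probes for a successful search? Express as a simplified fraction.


Computing expected probes:
alpha = 48/131
= 1 + alpha/2
= 1 + 48/(2*131)
= (2*131 + 48) / (2*131)
= 310/262 = 155/131


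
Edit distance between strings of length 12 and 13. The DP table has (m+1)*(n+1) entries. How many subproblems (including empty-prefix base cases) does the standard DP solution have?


The table includes base cases (empty prefixes).
Rows: (m+1) = 13
Columns: (n+1) = 14
Total = 13 * 14 = 182
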